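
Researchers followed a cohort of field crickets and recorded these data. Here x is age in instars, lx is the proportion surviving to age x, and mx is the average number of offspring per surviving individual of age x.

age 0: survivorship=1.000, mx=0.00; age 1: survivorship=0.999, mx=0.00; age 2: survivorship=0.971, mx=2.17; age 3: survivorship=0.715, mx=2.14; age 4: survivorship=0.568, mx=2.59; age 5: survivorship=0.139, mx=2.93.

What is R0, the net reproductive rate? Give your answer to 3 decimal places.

5.516

lx·mx by age: 0, 0, 2.10707, 1.5301, 1.47112, 0.40727
R0 = Σ lx·mx = 5.51556 → 5.516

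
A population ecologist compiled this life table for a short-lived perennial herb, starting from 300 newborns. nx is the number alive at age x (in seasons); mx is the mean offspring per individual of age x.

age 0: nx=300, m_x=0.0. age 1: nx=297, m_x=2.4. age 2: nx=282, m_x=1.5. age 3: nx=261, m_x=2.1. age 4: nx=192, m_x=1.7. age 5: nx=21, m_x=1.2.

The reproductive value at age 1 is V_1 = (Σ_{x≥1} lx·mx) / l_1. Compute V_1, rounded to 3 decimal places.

lx = nx/n0 = nx/300: 1, 0.99, 0.94, 0.87, 0.64, 0.07
lx·mx for x ≥ 1: 2.376, 1.41, 1.827, 1.088, 0.084 → sum = 6.785
V_1 = 6.785 / l_1 = 6.785 / 0.99 = 6.853535… → 6.854

6.854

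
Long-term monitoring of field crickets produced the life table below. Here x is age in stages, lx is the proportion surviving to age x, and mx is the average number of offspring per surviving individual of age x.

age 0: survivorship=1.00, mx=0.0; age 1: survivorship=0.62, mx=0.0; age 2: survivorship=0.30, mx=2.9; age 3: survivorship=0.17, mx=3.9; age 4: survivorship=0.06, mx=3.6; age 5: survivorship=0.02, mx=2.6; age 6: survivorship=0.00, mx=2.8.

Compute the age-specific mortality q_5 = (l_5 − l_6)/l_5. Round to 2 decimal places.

q_5 = (l_5 − l_6) / l_5 = (0.02 − 0) / 0.02
     = 0.02 / 0.02 = 1 → 1.00

1.00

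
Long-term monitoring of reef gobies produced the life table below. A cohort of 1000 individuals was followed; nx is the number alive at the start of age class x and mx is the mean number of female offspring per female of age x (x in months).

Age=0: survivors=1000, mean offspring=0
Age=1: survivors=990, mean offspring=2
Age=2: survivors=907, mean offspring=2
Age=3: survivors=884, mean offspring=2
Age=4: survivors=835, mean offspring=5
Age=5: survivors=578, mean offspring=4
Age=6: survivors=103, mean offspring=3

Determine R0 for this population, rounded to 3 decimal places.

lx = nx/n0 = nx/1000: 1, 0.99, 0.907, 0.884, 0.835, 0.578, 0.103
lx·mx by age: 0, 1.98, 1.814, 1.768, 4.175, 2.312, 0.309
R0 = Σ lx·mx = 12.358 → 12.358

12.358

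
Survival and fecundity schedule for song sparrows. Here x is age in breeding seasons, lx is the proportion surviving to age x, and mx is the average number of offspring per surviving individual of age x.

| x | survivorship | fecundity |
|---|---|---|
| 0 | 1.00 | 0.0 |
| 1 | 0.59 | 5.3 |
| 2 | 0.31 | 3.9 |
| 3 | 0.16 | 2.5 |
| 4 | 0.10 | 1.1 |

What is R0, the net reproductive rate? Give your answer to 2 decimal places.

4.85

lx·mx by age: 0, 3.127, 1.209, 0.4, 0.11
R0 = Σ lx·mx = 4.846 → 4.85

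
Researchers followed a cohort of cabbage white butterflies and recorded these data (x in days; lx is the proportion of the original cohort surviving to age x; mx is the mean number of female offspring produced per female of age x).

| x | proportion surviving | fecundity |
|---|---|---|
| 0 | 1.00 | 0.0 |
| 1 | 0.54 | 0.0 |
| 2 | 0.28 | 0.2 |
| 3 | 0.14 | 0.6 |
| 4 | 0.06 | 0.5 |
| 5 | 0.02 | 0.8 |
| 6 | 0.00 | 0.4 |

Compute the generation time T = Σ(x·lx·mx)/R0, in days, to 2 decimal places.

lx·mx: 0, 0, 0.056, 0.084, 0.03, 0.016, 0 → R0 = 0.186
x·lx·mx: 0, 0, 0.112, 0.252, 0.12, 0.08, 0 → Σ = 0.564
T = 0.564 / 0.186 = 3.032258… → 3.03

3.03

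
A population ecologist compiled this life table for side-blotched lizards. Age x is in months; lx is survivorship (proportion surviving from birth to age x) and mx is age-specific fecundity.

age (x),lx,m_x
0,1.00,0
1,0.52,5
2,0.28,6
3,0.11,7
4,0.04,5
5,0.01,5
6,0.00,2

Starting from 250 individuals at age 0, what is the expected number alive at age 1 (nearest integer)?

130

Expected survivors = N0 · l_1 = 250 × 0.52 = 130 → 130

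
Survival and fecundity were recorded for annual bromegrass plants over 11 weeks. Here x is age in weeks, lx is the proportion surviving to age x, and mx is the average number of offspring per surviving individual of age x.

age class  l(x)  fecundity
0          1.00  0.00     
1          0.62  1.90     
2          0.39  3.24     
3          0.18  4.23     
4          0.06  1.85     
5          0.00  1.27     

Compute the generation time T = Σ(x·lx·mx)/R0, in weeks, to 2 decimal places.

lx·mx: 0, 1.178, 1.2636, 0.7614, 0.111, 0 → R0 = 3.314
x·lx·mx: 0, 1.178, 2.5272, 2.2842, 0.444, 0 → Σ = 6.4334
T = 6.4334 / 3.314 = 1.941279… → 1.94

1.94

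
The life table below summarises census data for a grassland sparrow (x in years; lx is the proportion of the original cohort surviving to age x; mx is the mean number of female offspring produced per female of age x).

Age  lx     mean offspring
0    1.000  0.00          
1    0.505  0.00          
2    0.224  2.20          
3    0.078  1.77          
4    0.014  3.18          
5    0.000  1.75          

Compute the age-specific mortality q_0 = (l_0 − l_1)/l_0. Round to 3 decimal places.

0.495

q_0 = (l_0 − l_1) / l_0 = (1 − 0.505) / 1
     = 0.495 / 1 = 0.495 → 0.495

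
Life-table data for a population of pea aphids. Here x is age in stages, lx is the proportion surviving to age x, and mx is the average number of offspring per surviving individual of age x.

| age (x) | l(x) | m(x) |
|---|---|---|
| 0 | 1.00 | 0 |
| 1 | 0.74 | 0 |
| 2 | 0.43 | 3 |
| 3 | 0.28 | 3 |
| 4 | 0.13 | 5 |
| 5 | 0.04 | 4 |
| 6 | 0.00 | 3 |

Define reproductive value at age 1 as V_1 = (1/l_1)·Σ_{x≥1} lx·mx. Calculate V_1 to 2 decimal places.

lx·mx for x ≥ 1: 0, 1.29, 0.84, 0.65, 0.16, 0 → sum = 2.94
V_1 = 2.94 / l_1 = 2.94 / 0.74 = 3.972973… → 3.97

3.97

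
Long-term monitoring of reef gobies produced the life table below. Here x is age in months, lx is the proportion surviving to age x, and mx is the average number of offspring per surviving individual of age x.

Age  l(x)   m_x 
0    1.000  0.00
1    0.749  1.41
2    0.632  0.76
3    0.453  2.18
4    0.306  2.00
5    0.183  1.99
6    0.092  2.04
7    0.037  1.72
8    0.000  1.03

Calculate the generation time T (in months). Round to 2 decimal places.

2.88

lx·mx: 0, 1.05609, 0.48032, 0.98754, 0.612, 0.36417, 0.18768, 0.06364, 0 → R0 = 3.75144
x·lx·mx: 0, 1.05609, 0.96064, 2.96262, 2.448, 1.82085, 1.12608, 0.44548, 0 → Σ = 10.81976
T = 10.81976 / 3.75144 = 2.884162… → 2.88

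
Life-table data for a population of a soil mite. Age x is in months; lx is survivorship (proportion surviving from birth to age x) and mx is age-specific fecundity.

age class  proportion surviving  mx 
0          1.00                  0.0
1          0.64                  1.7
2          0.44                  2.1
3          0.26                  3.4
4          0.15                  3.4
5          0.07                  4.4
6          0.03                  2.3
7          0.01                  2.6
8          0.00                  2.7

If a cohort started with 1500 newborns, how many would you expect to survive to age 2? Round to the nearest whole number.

Expected survivors = N0 · l_2 = 1500 × 0.44 = 660 → 660

660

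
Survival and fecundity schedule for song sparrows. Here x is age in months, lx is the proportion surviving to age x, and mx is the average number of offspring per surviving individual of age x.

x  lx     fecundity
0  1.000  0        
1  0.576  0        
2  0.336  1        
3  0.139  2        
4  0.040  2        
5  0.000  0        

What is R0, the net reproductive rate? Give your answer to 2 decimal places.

0.69

lx·mx by age: 0, 0, 0.336, 0.278, 0.08, 0
R0 = Σ lx·mx = 0.694 → 0.69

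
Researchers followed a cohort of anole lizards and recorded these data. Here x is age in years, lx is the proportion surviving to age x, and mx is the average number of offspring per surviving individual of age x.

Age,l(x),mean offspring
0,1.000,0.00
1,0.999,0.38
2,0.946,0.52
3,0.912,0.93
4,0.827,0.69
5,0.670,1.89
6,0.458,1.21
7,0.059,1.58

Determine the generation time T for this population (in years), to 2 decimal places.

3.92

lx·mx: 0, 0.37962, 0.49192, 0.84816, 0.57063, 1.2663, 0.55418, 0.09322 → R0 = 4.20403
x·lx·mx: 0, 0.37962, 0.98384, 2.54448, 2.28252, 6.3315, 3.32508, 0.65254 → Σ = 16.49958
T = 16.49958 / 4.20403 = 3.924706… → 3.92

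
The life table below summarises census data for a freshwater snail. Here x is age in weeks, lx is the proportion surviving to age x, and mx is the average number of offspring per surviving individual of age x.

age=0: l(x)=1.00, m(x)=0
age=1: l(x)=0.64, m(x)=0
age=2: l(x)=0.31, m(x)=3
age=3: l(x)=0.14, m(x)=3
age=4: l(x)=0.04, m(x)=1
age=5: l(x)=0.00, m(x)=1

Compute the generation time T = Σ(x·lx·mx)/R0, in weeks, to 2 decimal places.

lx·mx: 0, 0, 0.93, 0.42, 0.04, 0 → R0 = 1.39
x·lx·mx: 0, 0, 1.86, 1.26, 0.16, 0 → Σ = 3.28
T = 3.28 / 1.39 = 2.359712… → 2.36

2.36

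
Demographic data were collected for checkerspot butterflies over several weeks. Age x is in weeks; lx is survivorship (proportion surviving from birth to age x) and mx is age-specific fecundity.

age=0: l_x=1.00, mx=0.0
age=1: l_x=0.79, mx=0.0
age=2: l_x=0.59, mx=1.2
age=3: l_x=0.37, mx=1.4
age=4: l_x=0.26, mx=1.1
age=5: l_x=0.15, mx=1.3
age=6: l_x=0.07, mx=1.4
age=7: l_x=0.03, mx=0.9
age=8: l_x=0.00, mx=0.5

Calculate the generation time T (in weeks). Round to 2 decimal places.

lx·mx: 0, 0, 0.708, 0.518, 0.286, 0.195, 0.098, 0.027, 0 → R0 = 1.832
x·lx·mx: 0, 0, 1.416, 1.554, 1.144, 0.975, 0.588, 0.189, 0 → Σ = 5.866
T = 5.866 / 1.832 = 3.201965… → 3.20

3.20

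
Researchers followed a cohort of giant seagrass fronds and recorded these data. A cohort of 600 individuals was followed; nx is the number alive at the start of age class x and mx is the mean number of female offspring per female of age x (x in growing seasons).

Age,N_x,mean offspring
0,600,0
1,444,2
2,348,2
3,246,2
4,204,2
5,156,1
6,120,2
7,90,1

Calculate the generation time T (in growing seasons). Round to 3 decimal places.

2.774

lx = nx/n0 = nx/600: 1, 0.74, 0.58, 0.41, 0.34, 0.26, 0.2, 0.15
lx·mx: 0, 1.48, 1.16, 0.82, 0.68, 0.26, 0.4, 0.15 → R0 = 4.95
x·lx·mx: 0, 1.48, 2.32, 2.46, 2.72, 1.3, 2.4, 1.05 → Σ = 13.73
T = 13.73 / 4.95 = 2.773737… → 2.774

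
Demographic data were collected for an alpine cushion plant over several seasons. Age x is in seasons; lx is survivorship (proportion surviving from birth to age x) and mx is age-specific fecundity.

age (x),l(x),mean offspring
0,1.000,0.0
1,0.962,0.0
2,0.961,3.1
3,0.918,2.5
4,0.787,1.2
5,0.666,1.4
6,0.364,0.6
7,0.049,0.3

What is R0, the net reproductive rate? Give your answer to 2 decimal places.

7.38

lx·mx by age: 0, 0, 2.9791, 2.295, 0.9444, 0.9324, 0.2184, 0.0147
R0 = Σ lx·mx = 7.384 → 7.38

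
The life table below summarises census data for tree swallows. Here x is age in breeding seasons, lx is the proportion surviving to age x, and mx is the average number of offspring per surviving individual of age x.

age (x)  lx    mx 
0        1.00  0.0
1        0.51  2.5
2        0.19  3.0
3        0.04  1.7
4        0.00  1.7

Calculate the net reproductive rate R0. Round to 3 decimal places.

lx·mx by age: 0, 1.275, 0.57, 0.068, 0
R0 = Σ lx·mx = 1.913 → 1.913

1.913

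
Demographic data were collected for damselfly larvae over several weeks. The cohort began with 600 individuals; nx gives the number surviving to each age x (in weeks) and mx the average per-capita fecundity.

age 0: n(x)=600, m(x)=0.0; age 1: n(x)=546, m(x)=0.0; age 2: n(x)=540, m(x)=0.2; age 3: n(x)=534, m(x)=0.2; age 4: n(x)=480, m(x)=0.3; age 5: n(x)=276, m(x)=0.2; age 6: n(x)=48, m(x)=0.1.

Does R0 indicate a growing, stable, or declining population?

lx = nx/n0 = nx/600: 1, 0.91, 0.9, 0.89, 0.8, 0.46, 0.08
R0 = Σ lx·mx = 0 + 0 + 0.18 + 0.178 + 0.24 + 0.092 + 0.008 = 0.698
R0 < 1, so the population is declining.

declining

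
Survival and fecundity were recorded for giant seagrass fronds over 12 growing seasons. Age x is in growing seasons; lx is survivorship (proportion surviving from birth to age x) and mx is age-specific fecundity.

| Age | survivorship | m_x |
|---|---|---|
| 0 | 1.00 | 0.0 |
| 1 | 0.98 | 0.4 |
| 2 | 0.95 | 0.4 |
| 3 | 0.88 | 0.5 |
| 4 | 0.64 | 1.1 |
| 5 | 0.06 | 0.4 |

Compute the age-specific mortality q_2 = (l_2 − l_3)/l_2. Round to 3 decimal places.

0.074

q_2 = (l_2 − l_3) / l_2 = (0.95 − 0.88) / 0.95
     = 0.07 / 0.95 = 0.073684… → 0.074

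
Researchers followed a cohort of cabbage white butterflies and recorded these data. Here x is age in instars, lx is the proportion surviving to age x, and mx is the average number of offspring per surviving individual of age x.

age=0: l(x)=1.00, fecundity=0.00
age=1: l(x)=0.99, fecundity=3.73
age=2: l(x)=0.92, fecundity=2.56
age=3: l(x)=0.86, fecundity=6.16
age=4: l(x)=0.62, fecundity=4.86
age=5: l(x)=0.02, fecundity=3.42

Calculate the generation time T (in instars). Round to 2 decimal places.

2.54

lx·mx: 0, 3.6927, 2.3552, 5.2976, 3.0132, 0.0684 → R0 = 14.4271
x·lx·mx: 0, 3.6927, 4.7104, 15.8928, 12.0528, 0.342 → Σ = 36.6907
T = 36.6907 / 14.4271 = 2.543179… → 2.54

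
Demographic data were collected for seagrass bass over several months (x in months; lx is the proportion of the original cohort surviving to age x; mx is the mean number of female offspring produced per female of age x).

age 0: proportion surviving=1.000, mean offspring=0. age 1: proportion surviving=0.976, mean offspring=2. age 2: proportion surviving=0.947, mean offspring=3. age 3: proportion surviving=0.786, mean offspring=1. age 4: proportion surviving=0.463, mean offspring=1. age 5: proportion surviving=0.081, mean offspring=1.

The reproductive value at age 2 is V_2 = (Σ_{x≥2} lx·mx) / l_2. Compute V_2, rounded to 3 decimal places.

4.404

lx·mx for x ≥ 2: 2.841, 0.786, 0.463, 0.081 → sum = 4.171
V_2 = 4.171 / l_2 = 4.171 / 0.947 = 4.404435… → 4.404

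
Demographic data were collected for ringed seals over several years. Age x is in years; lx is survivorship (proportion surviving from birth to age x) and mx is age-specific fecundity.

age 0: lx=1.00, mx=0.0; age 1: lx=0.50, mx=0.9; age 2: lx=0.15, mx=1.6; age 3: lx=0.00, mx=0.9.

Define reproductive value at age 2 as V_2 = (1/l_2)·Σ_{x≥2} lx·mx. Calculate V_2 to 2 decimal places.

lx·mx for x ≥ 2: 0.24, 0 → sum = 0.24
V_2 = 0.24 / l_2 = 0.24 / 0.15 = 1.6 → 1.60

1.60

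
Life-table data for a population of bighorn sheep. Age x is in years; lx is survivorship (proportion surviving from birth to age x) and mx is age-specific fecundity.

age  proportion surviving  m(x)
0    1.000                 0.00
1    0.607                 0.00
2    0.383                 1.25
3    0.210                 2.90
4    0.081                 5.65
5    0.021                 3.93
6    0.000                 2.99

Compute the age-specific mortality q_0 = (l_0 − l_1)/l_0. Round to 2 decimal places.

0.39

q_0 = (l_0 − l_1) / l_0 = (1 − 0.607) / 1
     = 0.393 / 1 = 0.393 → 0.39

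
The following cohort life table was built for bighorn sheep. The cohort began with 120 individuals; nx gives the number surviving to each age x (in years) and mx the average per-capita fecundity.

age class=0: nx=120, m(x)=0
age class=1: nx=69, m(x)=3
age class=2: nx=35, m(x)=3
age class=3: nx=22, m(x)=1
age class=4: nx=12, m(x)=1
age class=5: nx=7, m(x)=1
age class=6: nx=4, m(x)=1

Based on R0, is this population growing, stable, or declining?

lx = nx/n0 = nx/120: 1, 0.575, 0.29167…, 0.18333…, 0.1, 0.05833…, 0.03333…
R0 = Σ lx·mx = 0 + 1.725 + 0.875… + 0.183333… + 0.1 + 0.058333… + 0.033333… = 2.975…
R0 > 1, so the population is growing.

growing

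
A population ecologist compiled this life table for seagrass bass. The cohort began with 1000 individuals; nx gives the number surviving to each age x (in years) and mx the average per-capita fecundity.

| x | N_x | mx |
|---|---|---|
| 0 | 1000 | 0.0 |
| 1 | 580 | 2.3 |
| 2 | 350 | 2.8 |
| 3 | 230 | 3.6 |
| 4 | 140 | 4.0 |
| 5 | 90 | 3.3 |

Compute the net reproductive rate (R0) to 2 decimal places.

4.00

lx = nx/n0 = nx/1000: 1, 0.58, 0.35, 0.23, 0.14, 0.09
lx·mx by age: 0, 1.334, 0.98, 0.828, 0.56, 0.297
R0 = Σ lx·mx = 3.999 → 4.00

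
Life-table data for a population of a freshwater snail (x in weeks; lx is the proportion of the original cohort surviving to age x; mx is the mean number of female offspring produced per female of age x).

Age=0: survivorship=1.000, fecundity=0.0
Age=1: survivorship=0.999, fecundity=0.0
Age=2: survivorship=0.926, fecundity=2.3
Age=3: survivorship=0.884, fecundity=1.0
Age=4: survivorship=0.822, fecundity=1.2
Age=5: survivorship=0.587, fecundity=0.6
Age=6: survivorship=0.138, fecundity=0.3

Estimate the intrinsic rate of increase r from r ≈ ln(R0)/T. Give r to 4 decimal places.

0.5055

R0 = Σ lx·mx = 0 + 0 + 2.1298 + 0.884 + 0.9864 + 0.3522 + 0.0414 = 4.3938
Σ x·lx·mx = 12.8666; T = 12.8666/4.3938 = 2.92835…
r ≈ ln(R0)/T = ln(4.3938)/2.92835… = 0.50547… → 0.5055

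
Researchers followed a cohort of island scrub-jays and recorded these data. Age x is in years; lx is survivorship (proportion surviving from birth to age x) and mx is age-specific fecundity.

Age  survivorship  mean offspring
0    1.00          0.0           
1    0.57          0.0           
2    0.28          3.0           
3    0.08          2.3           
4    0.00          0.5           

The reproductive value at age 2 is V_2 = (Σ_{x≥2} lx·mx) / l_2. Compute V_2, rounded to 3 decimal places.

lx·mx for x ≥ 2: 0.84, 0.184, 0 → sum = 1.024
V_2 = 1.024 / l_2 = 1.024 / 0.28 = 3.657143… → 3.657

3.657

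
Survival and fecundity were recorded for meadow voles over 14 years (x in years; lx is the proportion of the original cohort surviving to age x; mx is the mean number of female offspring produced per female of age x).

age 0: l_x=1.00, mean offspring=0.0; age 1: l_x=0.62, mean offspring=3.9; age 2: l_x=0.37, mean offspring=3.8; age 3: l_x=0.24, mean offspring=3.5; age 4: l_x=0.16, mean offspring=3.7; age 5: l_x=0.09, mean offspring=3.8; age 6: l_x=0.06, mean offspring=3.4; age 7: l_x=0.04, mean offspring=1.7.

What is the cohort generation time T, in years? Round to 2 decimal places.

lx·mx: 0, 2.418, 1.406, 0.84, 0.592, 0.342, 0.204, 0.068 → R0 = 5.87
x·lx·mx: 0, 2.418, 2.812, 2.52, 2.368, 1.71, 1.224, 0.476 → Σ = 13.528
T = 13.528 / 5.87 = 2.3046… → 2.30

2.30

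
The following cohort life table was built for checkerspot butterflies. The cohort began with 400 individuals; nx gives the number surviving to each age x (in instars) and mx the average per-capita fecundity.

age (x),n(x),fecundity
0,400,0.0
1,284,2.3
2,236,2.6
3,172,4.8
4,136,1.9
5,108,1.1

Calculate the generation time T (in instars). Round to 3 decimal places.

2.423

lx = nx/n0 = nx/400: 1, 0.71, 0.59, 0.43, 0.34, 0.27
lx·mx: 0, 1.633, 1.534, 2.064, 0.646, 0.297 → R0 = 6.174
x·lx·mx: 0, 1.633, 3.068, 6.192, 2.584, 1.485 → Σ = 14.962
T = 14.962 / 6.174 = 2.423388… → 2.423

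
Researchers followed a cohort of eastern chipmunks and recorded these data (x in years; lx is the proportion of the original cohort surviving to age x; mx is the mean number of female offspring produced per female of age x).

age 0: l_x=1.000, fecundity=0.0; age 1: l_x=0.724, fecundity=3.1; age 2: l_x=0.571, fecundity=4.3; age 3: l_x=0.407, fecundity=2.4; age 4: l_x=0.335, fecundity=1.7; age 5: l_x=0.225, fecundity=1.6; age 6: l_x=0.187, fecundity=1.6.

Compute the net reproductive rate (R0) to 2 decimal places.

6.91

lx·mx by age: 0, 2.2444, 2.4553, 0.9768, 0.5695, 0.36, 0.2992
R0 = Σ lx·mx = 6.9052 → 6.91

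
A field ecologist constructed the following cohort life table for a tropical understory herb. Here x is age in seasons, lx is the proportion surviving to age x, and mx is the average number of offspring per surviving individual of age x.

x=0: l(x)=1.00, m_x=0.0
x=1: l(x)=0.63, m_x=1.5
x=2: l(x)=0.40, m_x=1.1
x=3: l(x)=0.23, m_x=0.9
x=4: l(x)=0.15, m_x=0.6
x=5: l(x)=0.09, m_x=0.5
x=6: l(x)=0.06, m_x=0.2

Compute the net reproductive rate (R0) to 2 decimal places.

lx·mx by age: 0, 0.945, 0.44, 0.207, 0.09, 0.045, 0.012
R0 = Σ lx·mx = 1.739 → 1.74

1.74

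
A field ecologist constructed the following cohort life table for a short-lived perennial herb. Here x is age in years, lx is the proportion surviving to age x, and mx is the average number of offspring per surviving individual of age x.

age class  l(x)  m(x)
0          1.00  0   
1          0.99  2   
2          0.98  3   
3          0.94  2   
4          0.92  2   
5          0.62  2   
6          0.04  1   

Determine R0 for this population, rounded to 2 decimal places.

lx·mx by age: 0, 1.98, 2.94, 1.88, 1.84, 1.24, 0.04
R0 = Σ lx·mx = 9.92 → 9.92

9.92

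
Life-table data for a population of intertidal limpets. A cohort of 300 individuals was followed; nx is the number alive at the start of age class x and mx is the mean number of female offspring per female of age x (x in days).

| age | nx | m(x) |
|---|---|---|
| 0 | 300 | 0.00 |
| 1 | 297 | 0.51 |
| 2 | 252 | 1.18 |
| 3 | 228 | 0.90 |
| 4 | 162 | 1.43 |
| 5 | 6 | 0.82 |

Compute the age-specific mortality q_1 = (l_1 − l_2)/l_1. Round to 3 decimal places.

lx = nx/n0 = nx/300: 1, 0.99, 0.84, 0.76, 0.54, 0.02
q_1 = (l_1 − l_2) / l_1 = (0.99 − 0.84) / 0.99
     = 0.15 / 0.99 = 0.151515… → 0.152

0.152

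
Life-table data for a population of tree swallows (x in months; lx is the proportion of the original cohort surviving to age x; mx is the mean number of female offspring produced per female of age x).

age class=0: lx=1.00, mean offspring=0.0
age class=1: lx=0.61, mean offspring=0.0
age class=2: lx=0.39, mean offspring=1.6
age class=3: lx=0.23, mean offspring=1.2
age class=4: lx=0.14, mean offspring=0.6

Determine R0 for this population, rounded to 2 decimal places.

0.98

lx·mx by age: 0, 0, 0.624, 0.276, 0.084
R0 = Σ lx·mx = 0.984 → 0.98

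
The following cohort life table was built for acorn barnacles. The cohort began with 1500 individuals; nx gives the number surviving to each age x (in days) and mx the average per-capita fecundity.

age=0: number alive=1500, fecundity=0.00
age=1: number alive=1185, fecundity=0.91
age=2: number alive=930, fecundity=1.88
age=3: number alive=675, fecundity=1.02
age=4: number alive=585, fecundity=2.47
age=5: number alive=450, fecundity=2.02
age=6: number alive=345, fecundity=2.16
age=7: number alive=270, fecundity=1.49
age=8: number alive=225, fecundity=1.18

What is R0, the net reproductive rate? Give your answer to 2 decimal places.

4.85

lx = nx/n0 = nx/1500: 1, 0.79, 0.62, 0.45, 0.39, 0.3, 0.23, 0.18, 0.15
lx·mx by age: 0, 0.7189, 1.1656, 0.459, 0.9633, 0.606, 0.4968, 0.2682, 0.177
R0 = Σ lx·mx = 4.8548 → 4.85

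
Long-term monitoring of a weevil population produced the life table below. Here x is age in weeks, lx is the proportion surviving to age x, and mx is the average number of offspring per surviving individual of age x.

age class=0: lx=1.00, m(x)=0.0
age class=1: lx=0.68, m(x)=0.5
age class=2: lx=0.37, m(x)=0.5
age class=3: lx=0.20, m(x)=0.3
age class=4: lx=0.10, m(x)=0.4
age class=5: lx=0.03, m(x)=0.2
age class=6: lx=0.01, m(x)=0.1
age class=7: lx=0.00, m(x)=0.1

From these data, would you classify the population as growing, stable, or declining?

R0 = Σ lx·mx = 0 + 0.34 + 0.185 + 0.06 + 0.04 + 0.006 + 0.001 + 0 = 0.632
R0 < 1, so the population is declining.

declining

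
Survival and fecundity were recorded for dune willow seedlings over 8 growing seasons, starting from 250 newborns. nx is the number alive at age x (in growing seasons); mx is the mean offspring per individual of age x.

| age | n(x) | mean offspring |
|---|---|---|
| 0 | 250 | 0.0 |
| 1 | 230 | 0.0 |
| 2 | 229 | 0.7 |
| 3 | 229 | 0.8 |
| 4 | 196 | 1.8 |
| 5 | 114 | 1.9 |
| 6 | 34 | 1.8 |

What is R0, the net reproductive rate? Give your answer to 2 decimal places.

lx = nx/n0 = nx/250: 1, 0.92, 0.916, 0.916, 0.784, 0.456, 0.136
lx·mx by age: 0, 0, 0.6412, 0.7328, 1.4112, 0.8664, 0.2448
R0 = Σ lx·mx = 3.8964 → 3.90

3.90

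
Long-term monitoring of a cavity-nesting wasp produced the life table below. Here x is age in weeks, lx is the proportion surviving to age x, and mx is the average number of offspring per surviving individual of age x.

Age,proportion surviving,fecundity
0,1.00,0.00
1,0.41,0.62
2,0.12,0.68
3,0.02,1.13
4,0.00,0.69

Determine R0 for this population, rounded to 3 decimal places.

lx·mx by age: 0, 0.2542, 0.0816, 0.0226, 0
R0 = Σ lx·mx = 0.3584 → 0.358

0.358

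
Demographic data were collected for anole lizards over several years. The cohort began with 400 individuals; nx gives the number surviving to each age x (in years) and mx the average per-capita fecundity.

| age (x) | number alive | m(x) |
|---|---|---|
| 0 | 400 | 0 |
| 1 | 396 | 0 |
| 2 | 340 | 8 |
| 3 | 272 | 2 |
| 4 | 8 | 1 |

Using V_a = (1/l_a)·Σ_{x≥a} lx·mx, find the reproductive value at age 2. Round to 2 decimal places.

9.62

lx = nx/n0 = nx/400: 1, 0.99, 0.85, 0.68, 0.02
lx·mx for x ≥ 2: 6.8, 1.36, 0.02 → sum = 8.18
V_2 = 8.18 / l_2 = 8.18 / 0.85 = 9.623529… → 9.62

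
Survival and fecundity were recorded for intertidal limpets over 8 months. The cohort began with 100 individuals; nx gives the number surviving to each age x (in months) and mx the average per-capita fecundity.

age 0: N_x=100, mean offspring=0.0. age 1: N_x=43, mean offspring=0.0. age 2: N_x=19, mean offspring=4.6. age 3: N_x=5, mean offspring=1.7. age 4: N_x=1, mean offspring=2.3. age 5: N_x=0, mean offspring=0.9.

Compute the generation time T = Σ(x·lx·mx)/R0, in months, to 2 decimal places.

lx = nx/n0 = nx/100: 1, 0.43, 0.19, 0.05, 0.01, 0
lx·mx: 0, 0, 0.874, 0.085, 0.023, 0 → R0 = 0.982
x·lx·mx: 0, 0, 1.748, 0.255, 0.092, 0 → Σ = 2.095
T = 2.095 / 0.982 = 2.133401… → 2.13

2.13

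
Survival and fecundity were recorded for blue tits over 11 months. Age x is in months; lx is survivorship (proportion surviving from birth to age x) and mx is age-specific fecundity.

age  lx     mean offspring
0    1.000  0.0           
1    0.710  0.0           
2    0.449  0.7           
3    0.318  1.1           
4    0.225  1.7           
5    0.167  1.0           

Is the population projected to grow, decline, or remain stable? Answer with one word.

R0 = Σ lx·mx = 0 + 0 + 0.3143 + 0.3498 + 0.3825 + 0.167 = 1.2136
R0 > 1, so the population is growing.

growing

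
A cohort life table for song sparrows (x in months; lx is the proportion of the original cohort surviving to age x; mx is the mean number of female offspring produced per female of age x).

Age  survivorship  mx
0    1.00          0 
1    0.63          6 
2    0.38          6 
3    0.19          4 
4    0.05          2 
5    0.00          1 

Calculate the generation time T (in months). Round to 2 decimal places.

lx·mx: 0, 3.78, 2.28, 0.76, 0.1, 0 → R0 = 6.92
x·lx·mx: 0, 3.78, 4.56, 2.28, 0.4, 0 → Σ = 11.02
T = 11.02 / 6.92 = 1.592486… → 1.59

1.59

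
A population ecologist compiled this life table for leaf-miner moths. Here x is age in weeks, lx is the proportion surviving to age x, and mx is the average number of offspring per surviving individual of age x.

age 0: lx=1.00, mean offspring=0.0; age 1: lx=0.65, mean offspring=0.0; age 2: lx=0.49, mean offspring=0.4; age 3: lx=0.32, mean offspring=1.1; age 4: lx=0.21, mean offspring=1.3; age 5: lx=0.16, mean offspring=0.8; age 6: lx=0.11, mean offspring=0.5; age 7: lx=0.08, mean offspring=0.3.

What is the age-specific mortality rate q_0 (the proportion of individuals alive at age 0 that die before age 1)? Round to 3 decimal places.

0.350

q_0 = (l_0 − l_1) / l_0 = (1 − 0.65) / 1
     = 0.35 / 1 = 0.35 → 0.350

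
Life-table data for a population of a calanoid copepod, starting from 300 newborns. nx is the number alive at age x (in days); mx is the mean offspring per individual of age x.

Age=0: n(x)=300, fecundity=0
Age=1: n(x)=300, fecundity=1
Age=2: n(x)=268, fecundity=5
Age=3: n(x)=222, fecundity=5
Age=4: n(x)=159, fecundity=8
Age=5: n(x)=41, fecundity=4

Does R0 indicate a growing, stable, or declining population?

growing

lx = nx/n0 = nx/300: 1, 1, 0.89333…, 0.74, 0.53, 0.13667…
R0 = Σ lx·mx = 0 + 1 + 4.466667… + 3.7 + 4.24 + 0.546667… = 13.953333…
R0 > 1, so the population is growing.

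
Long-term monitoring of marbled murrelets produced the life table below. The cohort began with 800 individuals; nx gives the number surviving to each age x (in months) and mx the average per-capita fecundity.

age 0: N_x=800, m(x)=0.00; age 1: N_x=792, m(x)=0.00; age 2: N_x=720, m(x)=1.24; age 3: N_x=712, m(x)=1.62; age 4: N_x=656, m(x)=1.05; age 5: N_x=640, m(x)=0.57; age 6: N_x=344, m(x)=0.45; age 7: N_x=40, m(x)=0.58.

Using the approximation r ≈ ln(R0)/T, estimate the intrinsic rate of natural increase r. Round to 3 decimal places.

lx = nx/n0 = nx/800: 1, 0.99, 0.9, 0.89, 0.82, 0.8, 0.43, 0.05
R0 = Σ lx·mx = 0 + 0 + 1.116 + 1.4418 + 0.861 + 0.456 + 0.1935 + 0.029 = 4.0973
Σ x·lx·mx = 13.6454; T = 13.6454/4.0973 = 3.33034…
r ≈ ln(R0)/T = ln(4.0973)/3.33034… = 0.42348… → 0.423

0.423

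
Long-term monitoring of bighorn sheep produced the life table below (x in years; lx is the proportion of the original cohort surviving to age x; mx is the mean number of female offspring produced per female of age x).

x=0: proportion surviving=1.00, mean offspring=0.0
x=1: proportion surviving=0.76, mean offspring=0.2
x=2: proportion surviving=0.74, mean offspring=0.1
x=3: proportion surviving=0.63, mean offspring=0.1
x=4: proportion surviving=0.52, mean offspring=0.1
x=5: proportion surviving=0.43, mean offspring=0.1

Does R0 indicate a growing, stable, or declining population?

declining

R0 = Σ lx·mx = 0 + 0.152 + 0.074 + 0.063 + 0.052 + 0.043 = 0.384
R0 < 1, so the population is declining.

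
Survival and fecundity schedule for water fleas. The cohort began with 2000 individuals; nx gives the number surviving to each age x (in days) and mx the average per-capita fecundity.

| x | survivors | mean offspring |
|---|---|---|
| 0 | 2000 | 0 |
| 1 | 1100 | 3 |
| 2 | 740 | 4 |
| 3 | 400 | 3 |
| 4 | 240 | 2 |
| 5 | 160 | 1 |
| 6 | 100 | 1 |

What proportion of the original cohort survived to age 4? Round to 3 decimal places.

l_4 = n_4/n_0 = 240/2000 = 0.12 → 0.120

0.120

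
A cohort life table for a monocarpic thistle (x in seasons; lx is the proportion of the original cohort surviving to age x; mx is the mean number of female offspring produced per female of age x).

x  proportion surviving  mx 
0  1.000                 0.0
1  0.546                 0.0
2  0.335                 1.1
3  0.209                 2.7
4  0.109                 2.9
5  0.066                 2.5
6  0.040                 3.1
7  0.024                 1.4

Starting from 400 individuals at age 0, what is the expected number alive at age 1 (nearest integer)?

218

Expected survivors = N0 · l_1 = 400 × 0.546 = 218.4 → 218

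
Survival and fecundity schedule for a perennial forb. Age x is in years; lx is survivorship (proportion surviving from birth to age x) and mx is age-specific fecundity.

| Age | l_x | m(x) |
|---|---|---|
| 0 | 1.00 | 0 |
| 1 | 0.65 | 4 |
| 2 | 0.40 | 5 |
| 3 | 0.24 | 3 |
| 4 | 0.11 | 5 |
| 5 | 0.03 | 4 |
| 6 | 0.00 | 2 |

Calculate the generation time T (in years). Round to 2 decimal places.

lx·mx: 0, 2.6, 2, 0.72, 0.55, 0.12, 0 → R0 = 5.99
x·lx·mx: 0, 2.6, 4, 2.16, 2.2, 0.6, 0 → Σ = 11.56
T = 11.56 / 5.99 = 1.929883… → 1.93

1.93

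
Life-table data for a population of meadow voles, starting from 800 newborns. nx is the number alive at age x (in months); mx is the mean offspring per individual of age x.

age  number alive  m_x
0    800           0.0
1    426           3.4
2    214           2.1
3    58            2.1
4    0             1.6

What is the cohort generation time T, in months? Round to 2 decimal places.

lx = nx/n0 = nx/800: 1, 0.5325, 0.2675, 0.0725, 0
lx·mx: 0, 1.8105, 0.56175, 0.15225, 0 → R0 = 2.5245
x·lx·mx: 0, 1.8105, 1.1235, 0.45675, 0 → Σ = 3.39075
T = 3.39075 / 2.5245 = 1.343137… → 1.34

1.34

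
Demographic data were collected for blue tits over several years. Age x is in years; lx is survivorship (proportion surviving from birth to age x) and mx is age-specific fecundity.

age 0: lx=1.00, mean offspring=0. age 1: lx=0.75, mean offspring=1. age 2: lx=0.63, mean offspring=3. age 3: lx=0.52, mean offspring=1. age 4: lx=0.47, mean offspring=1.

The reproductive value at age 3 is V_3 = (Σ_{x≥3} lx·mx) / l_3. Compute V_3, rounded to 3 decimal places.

lx·mx for x ≥ 3: 0.52, 0.47 → sum = 0.99
V_3 = 0.99 / l_3 = 0.99 / 0.52 = 1.903846… → 1.904

1.904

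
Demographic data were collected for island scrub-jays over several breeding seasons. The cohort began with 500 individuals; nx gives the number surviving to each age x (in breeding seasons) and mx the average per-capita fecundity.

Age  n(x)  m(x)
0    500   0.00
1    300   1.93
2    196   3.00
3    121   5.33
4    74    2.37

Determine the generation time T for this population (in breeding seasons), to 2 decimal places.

2.21

lx = nx/n0 = nx/500: 1, 0.6, 0.392, 0.242, 0.148
lx·mx: 0, 1.158, 1.176, 1.28986, 0.35076 → R0 = 3.97462
x·lx·mx: 0, 1.158, 2.352, 3.86958, 1.40304 → Σ = 8.78262
T = 8.78262 / 3.97462 = 2.209675… → 2.21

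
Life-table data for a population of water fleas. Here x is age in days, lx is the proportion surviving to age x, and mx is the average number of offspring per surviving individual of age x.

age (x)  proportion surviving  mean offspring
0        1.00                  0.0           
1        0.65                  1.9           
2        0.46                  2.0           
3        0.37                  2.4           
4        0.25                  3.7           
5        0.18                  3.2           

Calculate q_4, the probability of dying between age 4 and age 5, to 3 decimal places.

q_4 = (l_4 − l_5) / l_4 = (0.25 − 0.18) / 0.25
     = 0.07 / 0.25 = 0.28 → 0.280

0.280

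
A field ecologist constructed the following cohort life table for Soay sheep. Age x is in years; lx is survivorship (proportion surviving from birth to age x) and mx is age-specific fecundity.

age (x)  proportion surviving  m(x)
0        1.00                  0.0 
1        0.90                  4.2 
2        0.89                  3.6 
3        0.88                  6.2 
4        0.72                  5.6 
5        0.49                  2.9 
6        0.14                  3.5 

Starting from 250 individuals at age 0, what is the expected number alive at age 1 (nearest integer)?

225

Expected survivors = N0 · l_1 = 250 × 0.90 = 225 → 225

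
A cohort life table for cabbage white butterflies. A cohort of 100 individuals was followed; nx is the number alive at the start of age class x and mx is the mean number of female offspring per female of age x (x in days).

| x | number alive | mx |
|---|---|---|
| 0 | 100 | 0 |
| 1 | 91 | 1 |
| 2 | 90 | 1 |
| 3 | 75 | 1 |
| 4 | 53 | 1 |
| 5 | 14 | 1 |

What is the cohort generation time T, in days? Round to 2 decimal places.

lx = nx/n0 = nx/100: 1, 0.91, 0.9, 0.75, 0.53, 0.14
lx·mx: 0, 0.91, 0.9, 0.75, 0.53, 0.14 → R0 = 3.23
x·lx·mx: 0, 0.91, 1.8, 2.25, 2.12, 0.7 → Σ = 7.78
T = 7.78 / 3.23 = 2.408669… → 2.41

2.41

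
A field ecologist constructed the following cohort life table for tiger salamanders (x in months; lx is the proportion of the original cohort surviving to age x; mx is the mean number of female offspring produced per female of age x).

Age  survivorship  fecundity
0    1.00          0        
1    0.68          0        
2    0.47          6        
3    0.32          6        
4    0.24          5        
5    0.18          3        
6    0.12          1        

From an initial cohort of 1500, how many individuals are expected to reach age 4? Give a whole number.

360

Expected survivors = N0 · l_4 = 1500 × 0.24 = 360 → 360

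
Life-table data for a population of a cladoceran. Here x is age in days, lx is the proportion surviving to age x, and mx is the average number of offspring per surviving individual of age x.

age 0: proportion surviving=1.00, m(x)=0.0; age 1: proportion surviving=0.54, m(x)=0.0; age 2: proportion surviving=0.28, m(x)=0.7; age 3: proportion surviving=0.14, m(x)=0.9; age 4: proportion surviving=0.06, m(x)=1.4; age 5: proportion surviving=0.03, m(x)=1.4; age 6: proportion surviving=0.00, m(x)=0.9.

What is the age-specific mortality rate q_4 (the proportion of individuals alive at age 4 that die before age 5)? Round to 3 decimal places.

0.500

q_4 = (l_4 − l_5) / l_4 = (0.06 − 0.03) / 0.06
     = 0.03 / 0.06 = 0.5 → 0.500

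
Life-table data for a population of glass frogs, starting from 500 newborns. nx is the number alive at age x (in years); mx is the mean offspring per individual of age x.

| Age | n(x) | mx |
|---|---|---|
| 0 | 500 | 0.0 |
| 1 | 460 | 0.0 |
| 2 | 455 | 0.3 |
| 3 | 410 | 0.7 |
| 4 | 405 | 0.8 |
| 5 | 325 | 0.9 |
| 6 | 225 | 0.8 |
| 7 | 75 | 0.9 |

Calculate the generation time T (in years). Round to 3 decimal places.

4.229

lx = nx/n0 = nx/500: 1, 0.92, 0.91, 0.82, 0.81, 0.65, 0.45, 0.15
lx·mx: 0, 0, 0.273, 0.574, 0.648, 0.585, 0.36, 0.135 → R0 = 2.575
x·lx·mx: 0, 0, 0.546, 1.722, 2.592, 2.925, 2.16, 0.945 → Σ = 10.89
T = 10.89 / 2.575 = 4.229126… → 4.229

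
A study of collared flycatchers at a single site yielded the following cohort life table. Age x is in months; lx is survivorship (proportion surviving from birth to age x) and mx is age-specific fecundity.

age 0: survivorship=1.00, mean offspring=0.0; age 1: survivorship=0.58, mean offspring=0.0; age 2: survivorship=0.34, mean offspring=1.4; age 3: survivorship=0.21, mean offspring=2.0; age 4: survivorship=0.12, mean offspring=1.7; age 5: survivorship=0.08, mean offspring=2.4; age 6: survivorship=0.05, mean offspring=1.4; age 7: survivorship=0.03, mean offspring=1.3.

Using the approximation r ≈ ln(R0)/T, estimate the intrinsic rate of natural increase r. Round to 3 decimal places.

R0 = Σ lx·mx = 0 + 0 + 0.476 + 0.42 + 0.204 + 0.192 + 0.07 + 0.039 = 1.401
Σ x·lx·mx = 4.681; T = 4.681/1.401 = 3.34118…
r ≈ ln(R0)/T = ln(1.401)/3.34118… = 0.10092… → 0.101

0.101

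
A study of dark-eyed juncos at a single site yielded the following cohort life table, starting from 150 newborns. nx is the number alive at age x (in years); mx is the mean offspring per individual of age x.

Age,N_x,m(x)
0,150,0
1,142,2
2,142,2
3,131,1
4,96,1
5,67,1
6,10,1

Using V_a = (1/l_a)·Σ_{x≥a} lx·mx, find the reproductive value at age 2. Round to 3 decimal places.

lx = nx/n0 = nx/150: 1, 0.94667…, 0.94667…, 0.87333…, 0.64, 0.44667…, 0.06667…
lx·mx for x ≥ 2: 1.893333…, 0.873333…, 0.64, 0.446667…, 0.066667… → sum = 3.92…
V_2 = 3.92… / l_2 = 3.92… / 0.946667… = 4.140845… → 4.141

4.141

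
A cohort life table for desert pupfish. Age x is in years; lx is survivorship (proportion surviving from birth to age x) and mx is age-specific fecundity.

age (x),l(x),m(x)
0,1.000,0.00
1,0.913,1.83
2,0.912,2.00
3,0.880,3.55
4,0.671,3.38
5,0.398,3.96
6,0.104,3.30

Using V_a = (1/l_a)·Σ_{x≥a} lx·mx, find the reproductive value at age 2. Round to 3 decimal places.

lx·mx for x ≥ 2: 1.824, 3.124, 2.26798, 1.57608, 0.3432 → sum = 9.13526
V_2 = 9.13526 / l_2 = 9.13526 / 0.912 = 10.016732… → 10.017

10.017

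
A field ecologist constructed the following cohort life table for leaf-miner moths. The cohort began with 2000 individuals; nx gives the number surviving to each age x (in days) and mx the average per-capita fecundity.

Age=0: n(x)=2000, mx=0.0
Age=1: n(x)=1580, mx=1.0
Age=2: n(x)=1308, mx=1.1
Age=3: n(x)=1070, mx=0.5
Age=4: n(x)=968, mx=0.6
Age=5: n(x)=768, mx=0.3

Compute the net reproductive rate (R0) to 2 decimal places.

lx = nx/n0 = nx/2000: 1, 0.79, 0.654, 0.535, 0.484, 0.384
lx·mx by age: 0, 0.79, 0.7194, 0.2675, 0.2904, 0.1152
R0 = Σ lx·mx = 2.1825 → 2.18

2.18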